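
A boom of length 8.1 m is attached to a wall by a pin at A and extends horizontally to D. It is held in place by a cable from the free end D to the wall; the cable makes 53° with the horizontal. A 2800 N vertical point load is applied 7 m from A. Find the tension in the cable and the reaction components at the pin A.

T = 3030 N, A_x = 1823 N, A_y = 380.2 N

ΣM about A: T·sin53°·8.1 − 2800·7 = 0 → T = 19600/(8.1·0.798636) = 3029.86 ≈ 3030 N.
ΣF_x = 0: A_x − T·cos53° = 0 → A_x = 3029.86 × 0.601815 = 1823 N.
ΣF_y = 0: A_y + T·sin53° − 2800 = 0 → A_y = 2800 − 3029.86 × 0.798636 = 380.2 N.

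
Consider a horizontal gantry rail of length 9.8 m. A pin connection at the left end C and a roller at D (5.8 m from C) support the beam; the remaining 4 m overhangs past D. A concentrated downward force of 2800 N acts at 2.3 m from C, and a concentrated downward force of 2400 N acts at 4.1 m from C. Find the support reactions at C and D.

C_x = 0, C_y = 2393 N, D_y = 2807 N

Moments about C: D_y·5.8 − 2800·2.3 − 2400·4.1 = 0 → D_y = 16280/5.8 = 2806.9 ≈ 2807 N.
ΣF_y = 0: C_y + 2806.9 − 2800 − 2400 = 0 → C_y = 2393 N.
ΣF_x = 0: no horizontal applied forces, so C_x = 0.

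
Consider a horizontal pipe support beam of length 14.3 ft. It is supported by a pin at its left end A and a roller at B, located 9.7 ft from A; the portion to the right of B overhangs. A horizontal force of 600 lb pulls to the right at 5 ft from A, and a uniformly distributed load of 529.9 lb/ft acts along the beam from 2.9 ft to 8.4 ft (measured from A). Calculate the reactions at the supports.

Resultant of the distributed load: 529.9 × 5.5 = 2914.45 lb at 5.65 ft from A.
Taking moments about A: B_y·9.7 − (529.9·5.5)·5.65 = 0 → B_y = 16466.6425/9.7 = 1697.59 ≈ 1698 lb.
ΣF_y = 0: A_y + 1697.59 − 529.9·5.5 = 0 → A_y = 1217 lb.
ΣF_x = 0: A_x + 600 = 0 → A_x = -600.0 lb.

A_x = -600.0 lb, A_y = 1217 lb, B_y = 1698 lb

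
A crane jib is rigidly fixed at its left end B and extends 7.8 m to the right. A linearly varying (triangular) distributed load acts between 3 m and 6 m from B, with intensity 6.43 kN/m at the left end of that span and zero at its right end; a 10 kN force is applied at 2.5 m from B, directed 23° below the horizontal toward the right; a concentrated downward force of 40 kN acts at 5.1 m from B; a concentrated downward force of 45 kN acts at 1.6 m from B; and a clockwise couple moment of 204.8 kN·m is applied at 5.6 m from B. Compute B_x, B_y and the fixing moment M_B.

B_x = -9.205 kN, B_y = 98.55 kN, M_B = 529.1 kN·m

Resultant of the triangular load: ½ × 6.43 × 3 = 9.645 kN, acting at 4 m from B (one-third of the span from the peak).
ΣF_x = 0: B_x + 10·cos23° = 0 → B_x = -9.205 kN.
ΣF_y = 0: B_y − ½·6.43·3 − 10·sin23° − 40 − 45 = 0 → B_y = 98.55 kN.
ΣM about B: M_B − (½·6.43·3)·4 − 10·sin23°·2.5 − 40·5.1 − 45·1.6 − 204.8 = 0 → M_B = 529.1 kN·m.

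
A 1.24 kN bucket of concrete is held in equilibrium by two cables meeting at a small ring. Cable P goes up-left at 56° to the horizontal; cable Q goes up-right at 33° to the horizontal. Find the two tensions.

ΣF_x = 0: −T_P·cos56° + T_Q·cos33° = 0 → T_Q = 0.666761·T_P.
ΣF_y = 0: T_P·sin56° + T_Q·sin33° = 1.24.
Substitute: T_P·(0.829038 + 0.666761·0.544639) = 1.24 → T_P = 1.04011 ≈ 1.040 kN.
Then T_Q = 0.666761 × 1.04011 = 0.6935 kN.

T_P = 1.040 kN, T_Q = 0.6935 kN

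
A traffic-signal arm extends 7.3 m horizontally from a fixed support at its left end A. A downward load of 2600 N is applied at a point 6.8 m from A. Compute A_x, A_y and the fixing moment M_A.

A_x = 0, A_y = 2600 N, M_A = 17680 N·m

ΣF_x = 0: A_x = 0.
ΣF_y = 0: A_y − 2600 = 0 → A_y = 2600 N.
ΣM about A: M_A − 2600·6.8 = 0 → M_A = 17680 N·m.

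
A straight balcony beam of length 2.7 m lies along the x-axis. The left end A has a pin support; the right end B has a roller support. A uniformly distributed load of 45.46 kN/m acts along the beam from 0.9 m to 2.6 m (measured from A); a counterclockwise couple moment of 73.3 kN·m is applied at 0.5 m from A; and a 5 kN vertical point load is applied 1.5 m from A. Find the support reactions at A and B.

A_x = 0, A_y = 56.56 kN, B_y = 25.72 kN

Resultant of the distributed load: 45.46 × 1.7 = 77.282 kN at 1.75 m from A.
Taking moments about A: B_y·2.7 − (45.46·1.7)·1.75 + 73.3 − 5·1.5 = 0 → B_y = 69.4435/2.7 = 25.7198 ≈ 25.72 kN.
ΣF_y = 0: A_y + 25.7198 − 45.46·1.7 − 5 = 0 → A_y = 56.56 kN.
ΣF_x = 0: no horizontal applied forces, so A_x = 0.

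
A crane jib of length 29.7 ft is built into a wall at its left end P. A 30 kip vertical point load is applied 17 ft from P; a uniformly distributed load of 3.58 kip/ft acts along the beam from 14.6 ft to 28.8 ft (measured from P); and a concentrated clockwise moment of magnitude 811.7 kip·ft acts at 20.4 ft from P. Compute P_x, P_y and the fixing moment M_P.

P_x = 0, P_y = 80.84 kip, M_P = 2425 kip·ft

Resultant of the distributed load: 3.58 × 14.2 = 50.836 kip at 21.7 ft from P.
ΣF_x = 0: P_x = 0.
ΣF_y = 0: P_y − 30 − 3.58·14.2 = 0 → P_y = 80.84 kip.
ΣM about P: M_P − 30·17 − (3.58·14.2)·21.7 − 811.7 = 0 → M_P = 2425 kip·ft.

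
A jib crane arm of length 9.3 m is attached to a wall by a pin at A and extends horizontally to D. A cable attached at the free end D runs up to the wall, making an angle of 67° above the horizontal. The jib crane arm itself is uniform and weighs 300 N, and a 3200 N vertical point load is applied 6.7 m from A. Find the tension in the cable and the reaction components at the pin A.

T = 2667 N, A_x = 1042 N, A_y = 1045 N

ΣM about A: T·sin67°·9.3 − 300·4.65 − 3200·6.7 = 0 → T = 22835/(9.3·0.920505) = 2667.42 ≈ 2667 N.
ΣF_x = 0: A_x − T·cos67° = 0 → A_x = 2667.42 × 0.390731 = 1042 N.
ΣF_y = 0: A_y + T·sin67° − 300 − 3200 = 0 → A_y = 3500 − 2667.42 × 0.920505 = 1045 N.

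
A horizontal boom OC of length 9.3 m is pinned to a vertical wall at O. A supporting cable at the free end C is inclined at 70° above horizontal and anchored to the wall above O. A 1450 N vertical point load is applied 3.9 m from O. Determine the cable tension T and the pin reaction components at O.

T = 647.1 N, O_x = 221.3 N, O_y = 841.9 N

ΣM about O: T·sin70°·9.3 − 1450·3.9 = 0 → T = 5655/(9.3·0.939693) = 647.088 ≈ 647.1 N.
ΣF_x = 0: O_x − T·cos70° = 0 → O_x = 647.088 × 0.34202 = 221.3 N.
ΣF_y = 0: O_y + T·sin70° − 1450 = 0 → O_y = 1450 − 647.088 × 0.939693 = 841.9 N.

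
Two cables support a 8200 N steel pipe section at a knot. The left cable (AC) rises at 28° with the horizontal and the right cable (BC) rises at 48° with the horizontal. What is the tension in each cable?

T_AC = 5655 N, T_BC = 7462 N

ΣF_x = 0: −T_AC·cos28° + T_BC·cos48° = 0 → T_BC = 1.31954·T_AC.
ΣF_y = 0: T_AC·sin28° + T_BC·sin48° = 8200.
Substitute: T_AC·(0.469472 + 1.31954·0.743145) = 8200 → T_AC = 5654.85 ≈ 5655 N.
Then T_BC = 1.31954 × 5654.85 = 7462 N.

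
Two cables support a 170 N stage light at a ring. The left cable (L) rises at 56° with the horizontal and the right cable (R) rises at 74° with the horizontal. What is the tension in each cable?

T_L = 61.17 N, T_R = 124.1 N

ΣF_x = 0: −T_L·cos56° + T_R·cos74° = 0 → T_R = 2.02873·T_L.
ΣF_y = 0: T_L·sin56° + T_R·sin74° = 170.
Substitute: T_L·(0.829038 + 2.02873·0.961262) = 170 → T_L = 61.1691 ≈ 61.17 N.
Then T_R = 2.02873 × 61.1691 = 124.1 N.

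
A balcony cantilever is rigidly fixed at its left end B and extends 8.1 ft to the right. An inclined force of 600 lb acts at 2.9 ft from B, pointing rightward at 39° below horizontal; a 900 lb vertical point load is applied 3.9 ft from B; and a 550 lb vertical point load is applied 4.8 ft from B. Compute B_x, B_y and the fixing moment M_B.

B_x = -466.3 lb, B_y = 1828 lb, M_B = 7245 lb·ft

ΣF_x = 0: B_x + 600·cos39° = 0 → B_x = -466.3 lb.
ΣF_y = 0: B_y − 600·sin39° − 900 − 550 = 0 → B_y = 1828 lb.
ΣM about B: M_B − 600·sin39°·2.9 − 900·3.9 − 550·4.8 = 0 → M_B = 7245 lb·ft.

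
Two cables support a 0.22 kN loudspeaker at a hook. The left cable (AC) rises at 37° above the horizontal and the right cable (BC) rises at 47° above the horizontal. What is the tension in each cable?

ΣF_x = 0: −T_AC·cos37° + T_BC·cos47° = 0 → T_BC = 1.17102·T_AC.
ΣF_y = 0: T_AC·sin37° + T_BC·sin47° = 0.22.
Substitute: T_AC·(0.601815 + 1.17102·0.731354) = 0.22 → T_AC = 0.150866 ≈ 0.1509 kN.
Then T_BC = 1.17102 × 0.150866 = 0.1767 kN.

T_AC = 0.1509 kN, T_BC = 0.1767 kN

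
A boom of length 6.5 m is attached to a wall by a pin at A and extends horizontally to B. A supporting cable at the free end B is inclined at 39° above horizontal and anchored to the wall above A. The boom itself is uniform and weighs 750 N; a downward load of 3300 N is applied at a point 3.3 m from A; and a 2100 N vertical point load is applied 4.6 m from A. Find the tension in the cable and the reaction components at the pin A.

ΣM about A: T·sin39°·6.5 − 750·3.25 − 3300·3.3 − 2100·4.6 = 0 → T = 22987.5/(6.5·0.62932) = 5619.62 ≈ 5620 N.
ΣF_x = 0: A_x − T·cos39° = 0 → A_x = 5619.62 × 0.777146 = 4367 N.
ΣF_y = 0: A_y + T·sin39° − 750 − 3300 − 2100 = 0 → A_y = 6150 − 5619.62 × 0.62932 = 2613 N.

T = 5620 N, A_x = 4367 N, A_y = 2613 N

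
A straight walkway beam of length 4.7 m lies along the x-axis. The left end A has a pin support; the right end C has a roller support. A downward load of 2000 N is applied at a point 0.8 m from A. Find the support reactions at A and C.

Taking moments about A: C_y·4.7 − 2000·0.8 = 0 → C_y = 1600/4.7 = 340.426 ≈ 340.4 N.
ΣF_y = 0: A_y + 340.426 − 2000 = 0 → A_y = 1660 N.
ΣF_x = 0: no horizontal applied forces, so A_x = 0.

A_x = 0, A_y = 1660 N, C_y = 340.4 N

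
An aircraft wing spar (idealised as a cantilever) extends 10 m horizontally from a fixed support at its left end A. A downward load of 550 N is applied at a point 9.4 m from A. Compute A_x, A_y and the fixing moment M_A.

A_x = 0, A_y = 550.0 N, M_A = 5170 N·m

ΣF_x = 0: A_x = 0.
ΣF_y = 0: A_y − 550 = 0 → A_y = 550.0 N.
ΣM about A: M_A − 550·9.4 = 0 → M_A = 5170 N·m.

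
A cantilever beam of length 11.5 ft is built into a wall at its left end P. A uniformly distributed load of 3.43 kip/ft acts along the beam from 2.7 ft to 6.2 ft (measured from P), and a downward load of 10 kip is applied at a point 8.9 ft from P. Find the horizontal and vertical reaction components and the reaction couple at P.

Resultant of the distributed load: 3.43 × 3.5 = 12.005 kip at 4.45 ft from P.
ΣF_x = 0: P_x = 0.
ΣF_y = 0: P_y − 3.43·3.5 − 10 = 0 → P_y = 22.01 kip.
ΣM about P: M_P − (3.43·3.5)·4.45 − 10·8.9 = 0 → M_P = 142.4 kip·ft.

P_x = 0, P_y = 22.01 kip, M_P = 142.4 kip·ft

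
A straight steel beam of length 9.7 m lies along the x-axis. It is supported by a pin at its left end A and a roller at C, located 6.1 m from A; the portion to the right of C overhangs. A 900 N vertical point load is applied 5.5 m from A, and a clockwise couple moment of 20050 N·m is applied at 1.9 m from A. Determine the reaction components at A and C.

Moments about A: C_y·6.1 − 900·5.5 − 20050 = 0 → C_y = 25000/6.1 = 4098.36 ≈ 4098 N.
ΣF_y = 0: A_y + 4098.36 − 900 = 0 → A_y = -3198 N.
ΣF_x = 0: no horizontal applied forces, so A_x = 0.

A_x = 0, A_y = -3198 N, C_y = 4098 N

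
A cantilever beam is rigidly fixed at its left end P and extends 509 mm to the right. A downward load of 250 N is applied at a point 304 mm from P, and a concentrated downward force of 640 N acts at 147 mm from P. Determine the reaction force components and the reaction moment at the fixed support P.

P_x = 0, P_y = 890.0 N, M_P = 170100 N·mm

ΣF_x = 0: P_x = 0.
ΣF_y = 0: P_y − 250 − 640 = 0 → P_y = 890.0 N.
ΣM about P: M_P − 250·304 − 640·147 = 0 → M_P = 170100 N·mm.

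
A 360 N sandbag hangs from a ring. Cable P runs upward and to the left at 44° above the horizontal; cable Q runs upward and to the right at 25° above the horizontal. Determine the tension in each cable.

T_P = 349.5 N, T_Q = 277.4 N

ΣF_x = 0: −T_P·cos44° + T_Q·cos25° = 0 → T_Q = 0.793704·T_P.
ΣF_y = 0: T_P·sin44° + T_Q·sin25° = 360.
Substitute: T_P·(0.694658 + 0.793704·0.422618) = 360 → T_P = 349.483 ≈ 349.5 N.
Then T_Q = 0.793704 × 349.483 = 277.4 N.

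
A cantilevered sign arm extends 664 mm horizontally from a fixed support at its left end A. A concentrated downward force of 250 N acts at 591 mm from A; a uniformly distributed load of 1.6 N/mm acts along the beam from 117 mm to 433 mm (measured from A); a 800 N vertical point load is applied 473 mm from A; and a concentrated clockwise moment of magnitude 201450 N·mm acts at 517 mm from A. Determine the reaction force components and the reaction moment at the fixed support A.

A_x = 0, A_y = 1556 N, M_A = 866600 N·mm

Resultant of the distributed load: 1.6 × 316 = 505.6 N at 275 mm from A.
ΣF_x = 0: A_x = 0.
ΣF_y = 0: A_y − 250 − 1.6·316 − 800 = 0 → A_y = 1556 N.
ΣM about A: M_A − 250·591 − (1.6·316)·275 − 800·473 − 201450 = 0 → M_A = 866600 N·mm.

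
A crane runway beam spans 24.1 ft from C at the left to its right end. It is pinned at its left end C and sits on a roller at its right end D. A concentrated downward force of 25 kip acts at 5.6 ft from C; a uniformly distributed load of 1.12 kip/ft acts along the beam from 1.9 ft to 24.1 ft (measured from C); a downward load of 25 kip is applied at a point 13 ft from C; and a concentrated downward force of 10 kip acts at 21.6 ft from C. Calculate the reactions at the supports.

Resultant of the distributed load: 1.12 × 22.2 = 24.864 kip at 13 ft from C.
Taking moments about C: D_y·24.1 − 25·5.6 − (1.12·22.2)·13 − 25·13 − 10·21.6 = 0 → D_y = 1004.232/24.1 = 41.6694 ≈ 41.67 kip.
ΣF_y = 0: C_y + 41.6694 − 25 − 1.12·22.2 − 25 − 10 = 0 → C_y = 43.19 kip.
ΣF_x = 0: no horizontal applied forces, so C_x = 0.

C_x = 0, C_y = 43.19 kip, D_y = 41.67 kip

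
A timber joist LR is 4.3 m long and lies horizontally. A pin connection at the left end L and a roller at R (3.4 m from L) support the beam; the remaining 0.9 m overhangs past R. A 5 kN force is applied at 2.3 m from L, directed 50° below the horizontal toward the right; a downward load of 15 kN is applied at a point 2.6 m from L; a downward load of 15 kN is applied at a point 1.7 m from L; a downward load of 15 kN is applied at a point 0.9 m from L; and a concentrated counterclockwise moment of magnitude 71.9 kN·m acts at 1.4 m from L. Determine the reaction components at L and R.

Taking moments about L: R_y·3.4 − 5·sin50°·2.3 − 15·2.6 − 15·1.7 − 15·0.9 + 71.9 = 0 → R_y = 14.9095/3.4 = 4.38515 ≈ 4.385 kN.
ΣF_y = 0: L_y + 4.38515 − 5·sin50° − 15 − 15 − 15 = 0 → L_y = 44.45 kN.
ΣF_x = 0: L_x + 5·cos50° = 0 → L_x = -3.214 kN.

L_x = -3.214 kN, L_y = 44.45 kN, R_y = 4.385 kN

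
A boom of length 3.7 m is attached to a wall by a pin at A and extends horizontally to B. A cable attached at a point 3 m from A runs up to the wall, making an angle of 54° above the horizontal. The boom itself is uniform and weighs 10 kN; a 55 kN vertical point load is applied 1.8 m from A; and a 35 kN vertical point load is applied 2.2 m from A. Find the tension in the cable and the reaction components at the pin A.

ΣM about A: T·sin54°·3 − 10·1.85 − 55·1.8 − 35·2.2 = 0 → T = 194.5/(3·0.809017) = 80.1384 ≈ 80.14 kN.
ΣF_x = 0: A_x − T·cos54° = 0 → A_x = 80.1384 × 0.587785 = 47.10 kN.
ΣF_y = 0: A_y + T·sin54° − 10 − 55 − 35 = 0 → A_y = 100 − 80.1384 × 0.809017 = 35.17 kN.

T = 80.14 kN, A_x = 47.10 kN, A_y = 35.17 kN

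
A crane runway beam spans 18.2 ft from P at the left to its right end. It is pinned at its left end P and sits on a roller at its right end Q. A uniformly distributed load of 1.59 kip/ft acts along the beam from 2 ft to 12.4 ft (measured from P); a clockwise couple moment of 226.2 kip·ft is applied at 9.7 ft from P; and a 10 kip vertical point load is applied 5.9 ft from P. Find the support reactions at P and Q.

P_x = 0, P_y = 4.324 kip, Q_y = 22.21 kip

Resultant of the distributed load: 1.59 × 10.4 = 16.536 kip at 7.2 ft from P.
ΣM about P: Q_y·18.2 − (1.59·10.4)·7.2 − 226.2 − 10·5.9 = 0 → Q_y = 404.2592/18.2 = 22.212 ≈ 22.21 kip.
ΣF_y = 0: P_y + 22.212 − 1.59·10.4 − 10 = 0 → P_y = 4.324 kip.
ΣF_x = 0: no horizontal applied forces, so P_x = 0.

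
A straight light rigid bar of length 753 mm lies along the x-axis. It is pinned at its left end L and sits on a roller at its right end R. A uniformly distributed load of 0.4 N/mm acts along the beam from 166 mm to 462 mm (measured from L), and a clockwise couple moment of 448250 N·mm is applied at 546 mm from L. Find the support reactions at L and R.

L_x = 0, L_y = -526.3 N, R_y = 644.7 N

Resultant of the distributed load: 0.4 × 296 = 118.4 N at 314 mm from L.
ΣM about L: R_y·753 − (0.4·296)·314 − 448250 = 0 → R_y = 485427.6/753 = 644.658 ≈ 644.7 N.
ΣF_y = 0: L_y + 644.658 − 0.4·296 = 0 → L_y = -526.3 N.
ΣF_x = 0: no horizontal applied forces, so L_x = 0.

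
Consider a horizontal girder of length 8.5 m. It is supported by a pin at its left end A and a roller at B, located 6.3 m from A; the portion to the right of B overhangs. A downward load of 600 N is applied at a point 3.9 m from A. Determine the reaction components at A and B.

Moments about A: B_y·6.3 − 600·3.9 = 0 → B_y = 2340/6.3 = 371.429 ≈ 371.4 N.
ΣF_y = 0: A_y + 371.429 − 600 = 0 → A_y = 228.6 N.
ΣF_x = 0: no horizontal applied forces, so A_x = 0.

A_x = 0, A_y = 228.6 N, B_y = 371.4 N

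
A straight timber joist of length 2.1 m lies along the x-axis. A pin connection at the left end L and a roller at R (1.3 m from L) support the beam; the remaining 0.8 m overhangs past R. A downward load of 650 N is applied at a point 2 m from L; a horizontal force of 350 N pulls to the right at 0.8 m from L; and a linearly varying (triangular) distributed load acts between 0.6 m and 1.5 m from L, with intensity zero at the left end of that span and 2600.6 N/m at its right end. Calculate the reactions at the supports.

Resultant of the triangular load: ½ × 2600.6 × 0.9 = 1170.27 N, acting at 1.2 m from L (one-third of the span from the peak).
Moments about L: R_y·1.3 − 650·2 − (½·2600.6·0.9)·1.2 = 0 → R_y = 2704.324/1.3 = 2080.25 ≈ 2080 N.
ΣF_y = 0: L_y + 2080.25 − 650 − ½·2600.6·0.9 = 0 → L_y = -260.0 N.
ΣF_x = 0: L_x + 350 = 0 → L_x = -350.0 N.

L_x = -350.0 N, L_y = -260.0 N, R_y = 2080 N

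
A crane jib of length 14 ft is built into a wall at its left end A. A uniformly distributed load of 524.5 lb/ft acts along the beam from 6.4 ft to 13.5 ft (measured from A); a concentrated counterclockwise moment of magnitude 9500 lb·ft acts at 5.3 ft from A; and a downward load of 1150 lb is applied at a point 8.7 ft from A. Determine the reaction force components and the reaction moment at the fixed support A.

A_x = 0, A_y = 4874 lb, M_A = 37560 lb·ft

Resultant of the distributed load: 524.5 × 7.1 = 3723.95 lb at 9.95 ft from A.
ΣF_x = 0: A_x = 0.
ΣF_y = 0: A_y − 524.5·7.1 − 1150 = 0 → A_y = 4874 lb.
ΣM about A: M_A − (524.5·7.1)·9.95 + 9500 − 1150·8.7 = 0 → M_A = 37560 lb·ft.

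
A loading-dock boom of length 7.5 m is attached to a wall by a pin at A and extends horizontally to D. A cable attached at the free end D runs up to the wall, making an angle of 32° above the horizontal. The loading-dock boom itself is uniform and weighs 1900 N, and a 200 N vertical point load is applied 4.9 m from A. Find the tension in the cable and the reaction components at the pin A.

T = 2039 N, A_x = 1729 N, A_y = 1019 N

ΣM about A: T·sin32°·7.5 − 1900·3.75 − 200·4.9 = 0 → T = 8105/(7.5·0.529919) = 2039.31 ≈ 2039 N.
ΣF_x = 0: A_x − T·cos32° = 0 → A_x = 2039.31 × 0.848048 = 1729 N.
ΣF_y = 0: A_y + T·sin32° − 1900 − 200 = 0 → A_y = 2100 − 2039.31 × 0.529919 = 1019 N.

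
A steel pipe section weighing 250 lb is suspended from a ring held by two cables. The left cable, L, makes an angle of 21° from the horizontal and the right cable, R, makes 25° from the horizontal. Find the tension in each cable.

ΣF_x = 0: −T_L·cos21° + T_R·cos25° = 0 → T_R = 1.03009·T_L.
ΣF_y = 0: T_L·sin21° + T_R·sin25° = 250.
Substitute: T_L·(0.358368 + 1.03009·0.422618) = 250 → T_L = 314.979 ≈ 315.0 lb.
Then T_R = 1.03009 × 314.979 = 324.5 lb.

T_L = 315.0 lb, T_R = 324.5 lb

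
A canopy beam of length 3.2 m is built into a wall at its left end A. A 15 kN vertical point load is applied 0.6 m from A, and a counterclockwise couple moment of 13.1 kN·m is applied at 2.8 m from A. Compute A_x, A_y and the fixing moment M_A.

ΣF_x = 0: A_x = 0.
ΣF_y = 0: A_y − 15 = 0 → A_y = 15.00 kN.
ΣM about A: M_A − 15·0.6 + 13.1 = 0 → M_A = -4.100 kN·m.

A_x = 0, A_y = 15.00 kN, M_A = -4.100 kN·m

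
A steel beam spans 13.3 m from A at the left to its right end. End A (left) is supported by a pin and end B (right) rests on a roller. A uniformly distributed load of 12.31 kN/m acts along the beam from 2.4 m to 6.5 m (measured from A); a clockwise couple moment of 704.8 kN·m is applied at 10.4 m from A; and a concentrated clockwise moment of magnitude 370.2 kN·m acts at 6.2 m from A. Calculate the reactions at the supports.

A_x = 0, A_y = -47.24 kN, B_y = 97.71 kN

Resultant of the distributed load: 12.31 × 4.1 = 50.471 kN at 4.45 m from A.
Taking moments about A: B_y·13.3 − (12.31·4.1)·4.45 − 704.8 − 370.2 = 0 → B_y = 1299.59595/13.3 = 97.714 ≈ 97.71 kN.
ΣF_y = 0: A_y + 97.714 − 12.31·4.1 = 0 → A_y = -47.24 kN.
ΣF_x = 0: no horizontal applied forces, so A_x = 0.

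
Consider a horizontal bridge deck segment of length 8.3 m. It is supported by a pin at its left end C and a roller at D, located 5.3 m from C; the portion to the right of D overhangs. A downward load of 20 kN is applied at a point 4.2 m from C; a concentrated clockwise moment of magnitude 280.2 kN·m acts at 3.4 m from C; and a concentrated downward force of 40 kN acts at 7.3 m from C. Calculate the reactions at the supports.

C_x = 0, C_y = -63.81 kN, D_y = 123.8 kN

ΣM about C: D_y·5.3 − 20·4.2 − 280.2 − 40·7.3 = 0 → D_y = 656.2/5.3 = 123.811 ≈ 123.8 kN.
ΣF_y = 0: C_y + 123.811 − 20 − 40 = 0 → C_y = -63.81 kN.
ΣF_x = 0: no horizontal applied forces, so C_x = 0.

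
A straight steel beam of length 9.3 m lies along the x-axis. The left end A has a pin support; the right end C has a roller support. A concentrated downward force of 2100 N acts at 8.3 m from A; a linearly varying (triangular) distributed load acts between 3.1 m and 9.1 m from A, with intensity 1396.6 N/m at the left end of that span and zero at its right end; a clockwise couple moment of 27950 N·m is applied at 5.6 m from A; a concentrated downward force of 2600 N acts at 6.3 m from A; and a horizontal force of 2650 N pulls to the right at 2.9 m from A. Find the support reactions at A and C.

Resultant of the triangular load: ½ × 1396.6 × 6 = 4189.8 N, acting at 5.1 m from A (one-third of the span from the peak).
Moments about A: C_y·9.3 − 2100·8.3 − (½·1396.6·6)·5.1 − 27950 − 2600·6.3 = 0 → C_y = 83127.98/9.3 = 8938.49 ≈ 8938 N.
ΣF_y = 0: A_y + 8938.49 − 2100 − ½·1396.6·6 − 2600 = 0 → A_y = -48.69 N.
ΣF_x = 0: A_x + 2650 = 0 → A_x = -2650 N.

A_x = -2650 N, A_y = -48.69 N, C_y = 8938 N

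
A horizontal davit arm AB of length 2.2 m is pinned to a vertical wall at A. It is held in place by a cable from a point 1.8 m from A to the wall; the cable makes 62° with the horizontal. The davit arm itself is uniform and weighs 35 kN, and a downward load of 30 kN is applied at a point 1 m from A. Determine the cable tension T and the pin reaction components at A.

T = 43.10 kN, A_x = 20.23 kN, A_y = 26.94 kN

ΣM about A: T·sin62°·1.8 − 35·1.1 − 30·1 = 0 → T = 68.5/(1.8·0.882948) = 43.1006 ≈ 43.10 kN.
ΣF_x = 0: A_x − T·cos62° = 0 → A_x = 43.1006 × 0.469472 = 20.23 kN.
ΣF_y = 0: A_y + T·sin62° − 35 − 30 = 0 → A_y = 65 − 43.1006 × 0.882948 = 26.94 kN.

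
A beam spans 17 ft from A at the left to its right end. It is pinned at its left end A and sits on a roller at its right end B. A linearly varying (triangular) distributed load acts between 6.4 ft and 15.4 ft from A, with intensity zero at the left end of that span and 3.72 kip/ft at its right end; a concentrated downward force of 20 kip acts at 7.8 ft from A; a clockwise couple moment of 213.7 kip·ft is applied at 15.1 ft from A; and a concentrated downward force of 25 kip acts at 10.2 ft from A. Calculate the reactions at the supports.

A_x = 0, A_y = 12.78 kip, B_y = 48.96 kip

Resultant of the triangular load: ½ × 3.72 × 9 = 16.74 kip, acting at 12.4 ft from A (one-third of the span from the peak).
ΣM about A: B_y·17 − (½·3.72·9)·12.4 − 20·7.8 − 213.7 − 25·10.2 = 0 → B_y = 832.276/17 = 48.9574 ≈ 48.96 kip.
ΣF_y = 0: A_y + 48.9574 − ½·3.72·9 − 20 − 25 = 0 → A_y = 12.78 kip.
ΣF_x = 0: no horizontal applied forces, so A_x = 0.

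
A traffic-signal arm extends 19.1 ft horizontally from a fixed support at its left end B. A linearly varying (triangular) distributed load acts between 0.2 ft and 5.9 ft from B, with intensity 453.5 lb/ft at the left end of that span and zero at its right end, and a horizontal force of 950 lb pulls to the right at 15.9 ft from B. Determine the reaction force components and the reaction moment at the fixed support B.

B_x = -950.0 lb, B_y = 1292 lb, M_B = 2714 lb·ft

Resultant of the triangular load: ½ × 453.5 × 5.7 = 1292.475 lb, acting at 2.1 ft from B (one-third of the span from the peak).
ΣF_x = 0: B_x + 950 = 0 → B_x = -950.0 lb.
ΣF_y = 0: B_y − ½·453.5·5.7 = 0 → B_y = 1292 lb.
ΣM about B: M_B − (½·453.5·5.7)·2.1 = 0 → M_B = 2714 lb·ft.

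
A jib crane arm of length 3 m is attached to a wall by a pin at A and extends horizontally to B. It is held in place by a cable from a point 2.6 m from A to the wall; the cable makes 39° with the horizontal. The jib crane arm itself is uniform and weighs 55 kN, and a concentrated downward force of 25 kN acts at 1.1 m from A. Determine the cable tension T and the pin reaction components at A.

T = 67.23 kN, A_x = 52.25 kN, A_y = 37.69 kN

ΣM about A: T·sin39°·2.6 − 55·1.5 − 25·1.1 = 0 → T = 110/(2.6·0.62932) = 67.2276 ≈ 67.23 kN.
ΣF_x = 0: A_x − T·cos39° = 0 → A_x = 67.2276 × 0.777146 = 52.25 kN.
ΣF_y = 0: A_y + T·sin39° − 55 − 25 = 0 → A_y = 80 − 67.2276 × 0.62932 = 37.69 kN.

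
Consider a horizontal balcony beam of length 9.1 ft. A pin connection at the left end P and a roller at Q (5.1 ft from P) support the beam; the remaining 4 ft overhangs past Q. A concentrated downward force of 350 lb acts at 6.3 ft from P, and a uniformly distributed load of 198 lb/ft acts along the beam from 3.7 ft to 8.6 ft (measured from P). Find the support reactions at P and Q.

Resultant of the distributed load: 198 × 4.9 = 970.2 lb at 6.15 ft from P.
ΣM about P: Q_y·5.1 − 350·6.3 − (198·4.9)·6.15 = 0 → Q_y = 8171.73/5.1 = 1602.3 ≈ 1602 lb.
ΣF_y = 0: P_y + 1602.3 − 350 − 198·4.9 = 0 → P_y = -282.1 lb.
ΣF_x = 0: no horizontal applied forces, so P_x = 0.

P_x = 0, P_y = -282.1 lb, Q_y = 1602 lb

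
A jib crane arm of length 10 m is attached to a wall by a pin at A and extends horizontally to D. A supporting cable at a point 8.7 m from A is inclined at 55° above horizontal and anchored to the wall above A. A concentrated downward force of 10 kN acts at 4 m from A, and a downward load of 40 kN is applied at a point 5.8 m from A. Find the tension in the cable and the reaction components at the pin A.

T = 38.17 kN, A_x = 21.89 kN, A_y = 18.74 kN

ΣM about A: T·sin55°·8.7 − 10·4 − 40·5.8 = 0 → T = 272/(8.7·0.819152) = 38.1667 ≈ 38.17 kN.
ΣF_x = 0: A_x − T·cos55° = 0 → A_x = 38.1667 × 0.573576 = 21.89 kN.
ΣF_y = 0: A_y + T·sin55° − 10 − 40 = 0 → A_y = 50 − 38.1667 × 0.819152 = 18.74 kN.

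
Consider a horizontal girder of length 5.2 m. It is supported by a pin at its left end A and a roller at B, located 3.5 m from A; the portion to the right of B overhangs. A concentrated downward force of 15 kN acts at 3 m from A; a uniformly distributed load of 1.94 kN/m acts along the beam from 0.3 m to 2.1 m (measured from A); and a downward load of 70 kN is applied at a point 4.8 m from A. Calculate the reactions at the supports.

A_x = 0, A_y = -21.56 kN, B_y = 110.1 kN

Resultant of the distributed load: 1.94 × 1.8 = 3.492 kN at 1.2 m from A.
Taking moments about A: B_y·3.5 − 15·3 − (1.94·1.8)·1.2 − 70·4.8 = 0 → B_y = 385.1904/3.5 = 110.054 ≈ 110.1 kN.
ΣF_y = 0: A_y + 110.054 − 15 − 1.94·1.8 − 70 = 0 → A_y = -21.56 kN.
ΣF_x = 0: no horizontal applied forces, so A_x = 0.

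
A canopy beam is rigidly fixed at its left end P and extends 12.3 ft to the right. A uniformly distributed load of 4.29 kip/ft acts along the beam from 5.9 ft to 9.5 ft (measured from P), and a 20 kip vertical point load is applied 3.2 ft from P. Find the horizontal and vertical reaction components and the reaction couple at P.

Resultant of the distributed load: 4.29 × 3.6 = 15.444 kip at 7.7 ft from P.
ΣF_x = 0: P_x = 0.
ΣF_y = 0: P_y − 4.29·3.6 − 20 = 0 → P_y = 35.44 kip.
ΣM about P: M_P − (4.29·3.6)·7.7 − 20·3.2 = 0 → M_P = 182.9 kip·ft.

P_x = 0, P_y = 35.44 kip, M_P = 182.9 kip·ft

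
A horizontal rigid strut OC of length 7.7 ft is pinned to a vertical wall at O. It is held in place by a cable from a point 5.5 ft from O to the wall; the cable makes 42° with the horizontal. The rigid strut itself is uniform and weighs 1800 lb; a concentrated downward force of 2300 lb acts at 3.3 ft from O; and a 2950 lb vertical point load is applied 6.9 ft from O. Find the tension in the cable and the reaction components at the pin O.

ΣM about O: T·sin42°·5.5 − 1800·3.85 − 2300·3.3 − 2950·6.9 = 0 → T = 34875/(5.5·0.669131) = 9476.33 ≈ 9476 lb.
ΣF_x = 0: O_x − T·cos42° = 0 → O_x = 9476.33 × 0.743145 = 7042 lb.
ΣF_y = 0: O_y + T·sin42° − 1800 − 2300 − 2950 = 0 → O_y = 7050 − 9476.33 × 0.669131 = 709.1 lb.

T = 9476 lb, O_x = 7042 lb, O_y = 709.1 lb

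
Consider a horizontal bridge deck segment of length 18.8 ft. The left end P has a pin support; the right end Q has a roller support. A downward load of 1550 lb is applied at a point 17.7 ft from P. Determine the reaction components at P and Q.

P_x = 0, P_y = 90.69 lb, Q_y = 1459 lb

Moments about P: Q_y·18.8 − 1550·17.7 = 0 → Q_y = 27435/18.8 = 1459.31 ≈ 1459 lb.
ΣF_y = 0: P_y + 1459.31 − 1550 = 0 → P_y = 90.69 lb.
ΣF_x = 0: no horizontal applied forces, so P_x = 0.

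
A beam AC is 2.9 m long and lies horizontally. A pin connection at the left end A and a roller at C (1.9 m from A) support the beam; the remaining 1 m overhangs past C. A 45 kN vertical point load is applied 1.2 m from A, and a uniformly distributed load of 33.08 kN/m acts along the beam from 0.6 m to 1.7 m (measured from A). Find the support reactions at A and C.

A_x = 0, A_y = 30.94 kN, C_y = 50.45 kN

Resultant of the distributed load: 33.08 × 1.1 = 36.388 kN at 1.15 m from A.
Taking moments about A: C_y·1.9 − 45·1.2 − (33.08·1.1)·1.15 = 0 → C_y = 95.8462/1.9 = 50.4454 ≈ 50.45 kN.
ΣF_y = 0: A_y + 50.4454 − 45 − 33.08·1.1 = 0 → A_y = 30.94 kN.
ΣF_x = 0: no horizontal applied forces, so A_x = 0.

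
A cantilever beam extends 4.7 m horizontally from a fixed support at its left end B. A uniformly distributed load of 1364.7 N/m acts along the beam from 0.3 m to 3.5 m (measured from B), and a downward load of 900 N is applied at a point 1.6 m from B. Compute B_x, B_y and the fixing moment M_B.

Resultant of the distributed load: 1364.7 × 3.2 = 4367.04 N at 1.9 m from B.
ΣF_x = 0: B_x = 0.
ΣF_y = 0: B_y − 1364.7·3.2 − 900 = 0 → B_y = 5267 N.
ΣM about B: M_B − (1364.7·3.2)·1.9 − 900·1.6 = 0 → M_B = 9737 N·m.

B_x = 0, B_y = 5267 N, M_B = 9737 N·m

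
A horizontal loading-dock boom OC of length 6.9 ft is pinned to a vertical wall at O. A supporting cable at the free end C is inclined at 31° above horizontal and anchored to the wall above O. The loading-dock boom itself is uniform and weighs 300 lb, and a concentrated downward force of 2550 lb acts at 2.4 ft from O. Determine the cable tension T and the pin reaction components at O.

T = 2013 lb, O_x = 1726 lb, O_y = 1813 lb

ΣM about O: T·sin31°·6.9 − 300·3.45 − 2550·2.4 = 0 → T = 7155/(6.9·0.515038) = 2013.36 ≈ 2013 lb.
ΣF_x = 0: O_x − T·cos31° = 0 → O_x = 2013.36 × 0.857167 = 1726 lb.
ΣF_y = 0: O_y + T·sin31° − 300 − 2550 = 0 → O_y = 2850 − 2013.36 × 0.515038 = 1813 lb.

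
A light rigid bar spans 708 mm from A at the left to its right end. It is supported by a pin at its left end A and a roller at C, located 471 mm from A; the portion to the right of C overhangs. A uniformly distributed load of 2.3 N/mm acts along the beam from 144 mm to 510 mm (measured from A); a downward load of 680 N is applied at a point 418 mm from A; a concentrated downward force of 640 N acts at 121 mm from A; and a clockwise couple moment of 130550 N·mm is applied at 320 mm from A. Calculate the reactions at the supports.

A_x = 0, A_y = 532.3 N, C_y = 1630 N

Resultant of the distributed load: 2.3 × 366 = 841.8 N at 327 mm from A.
Moments about A: C_y·471 − (2.3·366)·327 − 680·418 − 640·121 − 130550 = 0 → C_y = 767498.6/471 = 1629.51 ≈ 1630 N.
ΣF_y = 0: A_y + 1629.51 − 2.3·366 − 680 − 640 = 0 → A_y = 532.3 N.
ΣF_x = 0: no horizontal applied forces, so A_x = 0.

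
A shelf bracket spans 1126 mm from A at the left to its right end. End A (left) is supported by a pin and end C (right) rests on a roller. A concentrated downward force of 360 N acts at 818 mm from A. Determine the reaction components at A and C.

Taking moments about A: C_y·1126 − 360·818 = 0 → C_y = 294480/1126 = 261.528 ≈ 261.5 N.
ΣF_y = 0: A_y + 261.528 − 360 = 0 → A_y = 98.47 N.
ΣF_x = 0: no horizontal applied forces, so A_x = 0.

A_x = 0, A_y = 98.47 N, C_y = 261.5 N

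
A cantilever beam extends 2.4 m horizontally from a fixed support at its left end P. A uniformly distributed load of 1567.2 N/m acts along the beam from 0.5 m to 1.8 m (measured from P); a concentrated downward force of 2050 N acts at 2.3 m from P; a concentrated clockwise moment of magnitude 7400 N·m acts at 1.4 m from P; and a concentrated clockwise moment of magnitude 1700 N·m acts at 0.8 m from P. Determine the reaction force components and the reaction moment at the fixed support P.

P_x = 0, P_y = 4087 N, M_P = 16160 N·m

Resultant of the distributed load: 1567.2 × 1.3 = 2037.36 N at 1.15 m from P.
ΣF_x = 0: P_x = 0.
ΣF_y = 0: P_y − 1567.2·1.3 − 2050 = 0 → P_y = 4087 N.
ΣM about P: M_P − (1567.2·1.3)·1.15 − 2050·2.3 − 7400 − 1700 = 0 → M_P = 16160 N·m.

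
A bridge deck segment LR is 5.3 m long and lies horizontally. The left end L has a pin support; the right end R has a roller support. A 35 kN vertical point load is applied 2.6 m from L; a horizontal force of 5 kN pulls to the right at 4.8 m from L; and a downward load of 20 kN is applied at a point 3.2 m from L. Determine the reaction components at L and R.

Taking moments about L: R_y·5.3 − 35·2.6 − 20·3.2 = 0 → R_y = 155/5.3 = 29.2453 ≈ 29.25 kN.
ΣF_y = 0: L_y + 29.2453 − 35 − 20 = 0 → L_y = 25.75 kN.
ΣF_x = 0: L_x + 5 = 0 → L_x = -5.000 kN.

L_x = -5.000 kN, L_y = 25.75 kN, R_y = 29.25 kN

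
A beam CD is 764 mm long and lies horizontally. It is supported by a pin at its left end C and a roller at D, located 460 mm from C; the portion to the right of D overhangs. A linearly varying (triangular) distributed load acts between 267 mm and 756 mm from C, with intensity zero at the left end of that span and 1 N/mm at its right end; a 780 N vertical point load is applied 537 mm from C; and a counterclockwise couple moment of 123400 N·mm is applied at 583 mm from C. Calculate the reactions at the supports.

Resultant of the triangular load: ½ × 1 × 489 = 244.5 N, acting at 593 mm from C (one-third of the span from the peak).
ΣM about C: D_y·460 − (½·1·489)·593 − 780·537 + 123400 = 0 → D_y = 440448.5/460 = 957.497 ≈ 957.5 N.
ΣF_y = 0: C_y + 957.497 − ½·1·489 − 780 = 0 → C_y = 67.00 N.
ΣF_x = 0: no horizontal applied forces, so C_x = 0.

C_x = 0, C_y = 67.00 N, D_y = 957.5 N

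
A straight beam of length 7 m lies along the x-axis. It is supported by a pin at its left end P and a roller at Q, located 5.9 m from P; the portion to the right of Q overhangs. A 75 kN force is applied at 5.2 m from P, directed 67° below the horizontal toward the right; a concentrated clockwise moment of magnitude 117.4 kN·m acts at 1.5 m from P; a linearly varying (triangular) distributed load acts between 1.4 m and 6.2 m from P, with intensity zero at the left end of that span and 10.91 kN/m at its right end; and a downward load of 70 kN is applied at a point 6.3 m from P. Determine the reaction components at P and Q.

P_x = -29.30 kN, P_y = -10.68 kN, Q_y = 175.9 kN

Resultant of the triangular load: ½ × 10.91 × 4.8 = 26.184 kN, acting at 4.6 m from P (one-third of the span from the peak).
Taking moments about P: Q_y·5.9 − 75·sin67°·5.2 − 117.4 − (½·10.91·4.8)·4.6 − 70·6.3 = 0 → Q_y = 1037.84/5.9 = 175.905 ≈ 175.9 kN.
ΣF_y = 0: P_y + 175.905 − 75·sin67° − ½·10.91·4.8 − 70 = 0 → P_y = -10.68 kN.
ΣF_x = 0: P_x + 75·cos67° = 0 → P_x = -29.30 kN.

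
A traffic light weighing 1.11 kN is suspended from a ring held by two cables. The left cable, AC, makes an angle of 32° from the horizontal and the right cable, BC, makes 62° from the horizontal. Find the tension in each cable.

T_AC = 0.5224 kN, T_BC = 0.9436 kN

ΣF_x = 0: −T_AC·cos32° + T_BC·cos62° = 0 → T_BC = 1.80639·T_AC.
ΣF_y = 0: T_AC·sin32° + T_BC·sin62° = 1.11.
Substitute: T_AC·(0.529919 + 1.80639·0.882948) = 1.11 → T_AC = 0.522386 ≈ 0.5224 kN.
Then T_BC = 1.80639 × 0.522386 = 0.9436 kN.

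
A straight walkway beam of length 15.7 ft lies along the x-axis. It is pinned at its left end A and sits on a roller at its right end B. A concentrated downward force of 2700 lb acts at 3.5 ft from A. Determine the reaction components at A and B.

Taking moments about A: B_y·15.7 − 2700·3.5 = 0 → B_y = 9450/15.7 = 601.911 ≈ 601.9 lb.
ΣF_y = 0: A_y + 601.911 − 2700 = 0 → A_y = 2098 lb.
ΣF_x = 0: no horizontal applied forces, so A_x = 0.

A_x = 0, A_y = 2098 lb, B_y = 601.9 lb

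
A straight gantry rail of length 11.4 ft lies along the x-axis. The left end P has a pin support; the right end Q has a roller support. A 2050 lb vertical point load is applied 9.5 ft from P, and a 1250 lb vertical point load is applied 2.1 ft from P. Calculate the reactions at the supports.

ΣM about P: Q_y·11.4 − 2050·9.5 − 1250·2.1 = 0 → Q_y = 22100/11.4 = 1938.6 ≈ 1939 lb.
ΣF_y = 0: P_y + 1938.6 − 2050 − 1250 = 0 → P_y = 1361 lb.
ΣF_x = 0: no horizontal applied forces, so P_x = 0.

P_x = 0, P_y = 1361 lb, Q_y = 1939 lb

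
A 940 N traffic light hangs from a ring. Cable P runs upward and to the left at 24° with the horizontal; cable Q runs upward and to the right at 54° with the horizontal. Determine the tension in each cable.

T_P = 564.9 N, T_Q = 877.9 N

ΣF_x = 0: −T_P·cos24° + T_Q·cos54° = 0 → T_Q = 1.55422·T_P.
ΣF_y = 0: T_P·sin24° + T_Q·sin54° = 940.
Substitute: T_P·(0.406737 + 1.55422·0.809017) = 940 → T_P = 564.861 ≈ 564.9 N.
Then T_Q = 1.55422 × 564.861 = 877.9 N.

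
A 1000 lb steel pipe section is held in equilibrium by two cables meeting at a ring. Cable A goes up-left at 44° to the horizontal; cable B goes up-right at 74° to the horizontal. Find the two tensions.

ΣF_x = 0: −T_A·cos44° + T_B·cos74° = 0 → T_B = 2.60973·T_A.
ΣF_y = 0: T_A·sin44° + T_B·sin74° = 1000.
Substitute: T_A·(0.694658 + 2.60973·0.961262) = 1000 → T_A = 312.179 ≈ 312.2 lb.
Then T_B = 2.60973 × 312.179 = 814.7 lb.

T_A = 312.2 lb, T_B = 814.7 lb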